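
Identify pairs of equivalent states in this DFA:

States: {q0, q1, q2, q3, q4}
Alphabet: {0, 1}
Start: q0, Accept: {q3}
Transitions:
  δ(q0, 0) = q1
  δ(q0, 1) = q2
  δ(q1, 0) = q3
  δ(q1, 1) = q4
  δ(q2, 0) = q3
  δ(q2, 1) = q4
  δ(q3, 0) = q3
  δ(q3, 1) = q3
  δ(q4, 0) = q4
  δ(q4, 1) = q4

Using the table-filling algorithm:
Round 0 – mark pairs where exactly one state is accepting: (q0,q3), (q1,q3), (q2,q3), (q3,q4)
Round 1 – newly marked: (q0,q1) [on 0: q1 vs q3, already marked]; (q0,q2) [on 0: q1 vs q3, already marked]; (q1,q4) [on 0: q3 vs q4, already marked]; (q2,q4) [on 0: q3 vs q4, already marked]
Round 2 – newly marked: (q0,q4) [on 0: q1 vs q4, already marked]
No further pairs can be marked.
(q1, q2) unmarked: δ(q1,0)=q3, δ(q2,0)=q3; δ(q1,1)=q4, δ(q2,1)=q4 → equivalent
Equivalent pairs: (q1, q2)

Final answer: Equivalent pairs: (q1, q2)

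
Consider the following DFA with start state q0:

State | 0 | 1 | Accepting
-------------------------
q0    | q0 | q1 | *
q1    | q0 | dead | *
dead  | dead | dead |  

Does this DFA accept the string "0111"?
Start in q0.
Read '0': q0 → q0
Read '1': q0 → q1
Read '1': q1 → dead
Read '1': dead → dead
Final state dead is not accepting, so the string is rejected.

Final answer: No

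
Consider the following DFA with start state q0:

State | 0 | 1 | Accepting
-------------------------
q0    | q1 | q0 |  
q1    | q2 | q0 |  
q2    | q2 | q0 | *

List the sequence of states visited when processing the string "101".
q0 → q0 → q1 → q0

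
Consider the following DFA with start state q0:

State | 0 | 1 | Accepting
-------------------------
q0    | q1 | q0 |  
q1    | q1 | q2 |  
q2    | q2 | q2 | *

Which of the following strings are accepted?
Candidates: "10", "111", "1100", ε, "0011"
"10": q0 → q0 → q1; q1 is not accepting → rejected
"111": q0 → q0 → q0 → q0; q0 is not accepting → rejected
"1100": q0 → q0 → q0 → q1 → q1; q1 is not accepting → rejected
ε: q0; q0 is not accepting → rejected
"0011": q0 → q1 → q1 → q2 → q2; q2 is accepting → accepted

Final answer: "0011"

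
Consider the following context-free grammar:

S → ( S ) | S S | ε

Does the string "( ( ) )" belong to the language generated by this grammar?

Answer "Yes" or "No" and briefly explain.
A derivation exists: S ⇒ ( S ) ⇒ ( ( S ) ) ⇒ ( ( ) ) (using S → ( S ) twice, then S → ε).

Final answer: Yes - a valid derivation exists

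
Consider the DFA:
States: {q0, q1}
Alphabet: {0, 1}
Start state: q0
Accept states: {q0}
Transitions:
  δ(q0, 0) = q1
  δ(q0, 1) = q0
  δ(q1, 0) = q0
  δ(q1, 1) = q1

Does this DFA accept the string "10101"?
Processing string "10101":
  q0 --1--> q0
  q0 --0--> q1
  q1 --1--> q1
  q1 --0--> q0
  q0 --1--> q0
Final state: q0
Accept states: {q0}
q0 is an accept state, so the string is accepted.

Final answer: Yes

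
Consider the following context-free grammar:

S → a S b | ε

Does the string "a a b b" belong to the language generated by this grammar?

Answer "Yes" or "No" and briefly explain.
A derivation exists: S ⇒ a S b ⇒ a a S b b ⇒ a a b b (using S → a S b twice, then S → ε).

Final answer: Yes - a valid derivation exists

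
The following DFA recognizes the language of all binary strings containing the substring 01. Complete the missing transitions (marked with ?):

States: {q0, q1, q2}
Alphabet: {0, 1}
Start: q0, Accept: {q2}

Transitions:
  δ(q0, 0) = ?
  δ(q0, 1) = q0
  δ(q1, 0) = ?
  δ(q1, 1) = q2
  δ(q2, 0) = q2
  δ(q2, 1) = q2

What each state remembers (consistent with the given transitions and accept states):
  q0: 01 not seen yet and the last symbol was not 0
  q1: 01 not seen yet and the last symbol was 0
  q2: the substring 01 has already been seen
Filling in the missing entries:
  δ(q0, 0): in q0 (01 not seen yet and the last symbol was not 0), after reading 0 we have: 01 not seen yet and the last symbol was 0 → q1
  δ(q1, 0): in q1 (01 not seen yet and the last symbol was 0), after reading 0 we have: 01 not seen yet and the last symbol was 0 → q1

Final answer: δ(q0, 0) = q1; δ(q1, 0) = q1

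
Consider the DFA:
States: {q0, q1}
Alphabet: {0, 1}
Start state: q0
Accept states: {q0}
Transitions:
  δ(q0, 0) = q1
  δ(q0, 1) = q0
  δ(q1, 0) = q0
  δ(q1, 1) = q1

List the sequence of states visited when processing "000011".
Starting at q0
Read '0': q0 -> q1
Read '0': q1 -> q0
Read '0': q0 -> q1
Read '0': q1 -> q0
Read '1': q0 -> q0
Read '1': q0 -> q0

Final answer: q0 -> q1 -> q0 -> q1 -> q0 -> q0 -> q0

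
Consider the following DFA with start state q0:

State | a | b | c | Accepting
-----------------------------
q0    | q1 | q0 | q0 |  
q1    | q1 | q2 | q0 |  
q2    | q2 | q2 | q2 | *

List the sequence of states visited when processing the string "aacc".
q0 → q1 → q1 → q0 → q0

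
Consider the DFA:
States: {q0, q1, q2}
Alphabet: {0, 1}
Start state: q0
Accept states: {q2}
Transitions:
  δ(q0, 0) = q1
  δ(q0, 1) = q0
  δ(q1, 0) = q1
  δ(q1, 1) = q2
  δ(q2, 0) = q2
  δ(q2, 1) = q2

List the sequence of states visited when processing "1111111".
Starting at q0
Read '1': q0 -> q0
Read '1': q0 -> q0
Read '1': q0 -> q0
Read '1': q0 -> q0
Read '1': q0 -> q0
Read '1': q0 -> q0
Read '1': q0 -> q0

Final answer: q0 -> q0 -> q0 -> q0 -> q0 -> q0 -> q0 -> q0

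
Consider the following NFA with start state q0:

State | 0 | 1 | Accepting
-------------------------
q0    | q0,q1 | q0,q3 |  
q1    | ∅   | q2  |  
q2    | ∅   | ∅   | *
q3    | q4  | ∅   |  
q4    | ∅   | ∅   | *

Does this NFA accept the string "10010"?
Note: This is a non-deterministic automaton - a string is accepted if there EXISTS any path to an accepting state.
Track the set of states the NFA could be in: start {q0}
Read '1': {q0} → {q0, q3}
Read '0': {q0, q3} → {q0, q1, q4}
Read '0': {q0, q1, q4} → {q0, q1}
Read '1': {q0, q1} → {q0, q2, q3}
Read '0': {q0, q2, q3} → {q0, q1, q4}
Final set {q0, q1, q4} contains accepting state(s) {q4} → accepted.

Final answer: Yes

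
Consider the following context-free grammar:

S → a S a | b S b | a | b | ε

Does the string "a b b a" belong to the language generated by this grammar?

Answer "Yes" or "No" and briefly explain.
A derivation exists: S ⇒ a S a ⇒ a b S b a ⇒ a b b a (using S → a S a, S → b S b, then S → ε).

Final answer: Yes - a valid derivation exists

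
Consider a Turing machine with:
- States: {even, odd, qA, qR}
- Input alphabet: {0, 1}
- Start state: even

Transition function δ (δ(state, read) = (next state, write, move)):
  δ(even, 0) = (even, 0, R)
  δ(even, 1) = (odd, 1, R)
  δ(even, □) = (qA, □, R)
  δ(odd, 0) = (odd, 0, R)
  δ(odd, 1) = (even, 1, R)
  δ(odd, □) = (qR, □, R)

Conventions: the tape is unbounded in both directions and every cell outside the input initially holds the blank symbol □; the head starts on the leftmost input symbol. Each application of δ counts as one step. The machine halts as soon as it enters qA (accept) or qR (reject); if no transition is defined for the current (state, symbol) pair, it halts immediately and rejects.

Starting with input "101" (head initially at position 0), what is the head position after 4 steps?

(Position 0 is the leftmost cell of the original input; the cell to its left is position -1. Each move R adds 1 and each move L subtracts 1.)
Step 0: [even]101 (head at position 0)
Step 1: δ(even, 1) = (odd, 1, R)  ⊢  1[odd]01 (head at position 1)
Step 2: δ(odd, 0) = (odd, 0, R)  ⊢  10[odd]1 (head at position 2)
Step 3: δ(odd, 1) = (even, 1, R)  ⊢  101[even]□ (head at position 3)
Step 4: δ(even, □) = (qA, □, R)  ⊢  101□[qA]□ (head at position 4)
Head position after 4 steps: 4

Final answer: Position 4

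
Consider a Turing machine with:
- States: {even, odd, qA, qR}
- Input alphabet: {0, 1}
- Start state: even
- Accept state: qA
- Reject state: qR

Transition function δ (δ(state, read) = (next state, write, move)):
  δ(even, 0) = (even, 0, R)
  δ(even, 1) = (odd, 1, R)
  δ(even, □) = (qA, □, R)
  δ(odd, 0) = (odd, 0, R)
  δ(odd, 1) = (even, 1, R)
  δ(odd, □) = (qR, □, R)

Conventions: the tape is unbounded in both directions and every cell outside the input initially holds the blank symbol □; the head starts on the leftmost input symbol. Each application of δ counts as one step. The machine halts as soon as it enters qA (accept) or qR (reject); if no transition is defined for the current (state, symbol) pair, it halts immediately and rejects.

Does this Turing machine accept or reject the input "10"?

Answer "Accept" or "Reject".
Step 0: [even]10 (head at position 0)
Step 1: δ(even, 1) = (odd, 1, R)  ⊢  1[odd]0 (head at position 1)
Step 2: δ(odd, 0) = (odd, 0, R)  ⊢  10[odd]□ (head at position 2)
Step 3: δ(odd, □) = (qR, □, R)  ⊢  10□[qR]□ (head at position 3)
The machine is in qR, so it halts and rejects.

Final answer: Reject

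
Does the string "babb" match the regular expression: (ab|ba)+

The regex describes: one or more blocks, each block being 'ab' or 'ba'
No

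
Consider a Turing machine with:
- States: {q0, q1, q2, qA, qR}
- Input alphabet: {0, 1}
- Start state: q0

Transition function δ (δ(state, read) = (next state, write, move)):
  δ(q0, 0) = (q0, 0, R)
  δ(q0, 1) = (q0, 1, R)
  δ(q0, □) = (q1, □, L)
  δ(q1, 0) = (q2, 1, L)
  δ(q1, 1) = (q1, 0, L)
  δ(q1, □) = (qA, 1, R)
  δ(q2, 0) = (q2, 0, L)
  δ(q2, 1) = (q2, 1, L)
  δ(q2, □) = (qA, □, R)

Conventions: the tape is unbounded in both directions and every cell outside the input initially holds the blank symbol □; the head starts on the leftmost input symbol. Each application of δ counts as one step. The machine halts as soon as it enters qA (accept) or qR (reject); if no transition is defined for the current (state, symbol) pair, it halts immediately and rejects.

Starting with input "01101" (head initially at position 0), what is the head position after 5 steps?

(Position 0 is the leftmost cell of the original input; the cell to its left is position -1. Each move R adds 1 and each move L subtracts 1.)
Step 0: [q0]01101 (head at position 0)
Step 1: δ(q0, 0) = (q0, 0, R)  ⊢  0[q0]1101 (head at position 1)
Step 2: δ(q0, 1) = (q0, 1, R)  ⊢  01[q0]101 (head at position 2)
Step 3: δ(q0, 1) = (q0, 1, R)  ⊢  011[q0]01 (head at position 3)
Step 4: δ(q0, 0) = (q0, 0, R)  ⊢  0110[q0]1 (head at position 4)
Step 5: δ(q0, 1) = (q0, 1, R)  ⊢  01101[q0]□ (head at position 5)
Head position after 5 steps: 5

Final answer: Position 5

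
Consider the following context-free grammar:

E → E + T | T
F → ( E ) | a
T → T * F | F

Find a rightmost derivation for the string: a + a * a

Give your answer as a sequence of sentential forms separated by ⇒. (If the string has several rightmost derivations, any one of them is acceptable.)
Start with E.
Step 1: the rightmost non-terminal is E; apply E → E + T:  E + T
Step 2: the rightmost non-terminal is T; apply T → T * F:  E + T * F
Step 3: the rightmost non-terminal is F; apply F → a:  E + T * a
Step 4: the rightmost non-terminal is T; apply T → F:  E + F * a
Step 5: the rightmost non-terminal is F; apply F → a:  E + a * a
Step 6: the rightmost non-terminal is E; apply E → T:  T + a * a
Step 7: the rightmost non-terminal is T; apply T → F:  F + a * a
Step 8: the rightmost non-terminal is F; apply F → a:  a + a * a

Final answer: E ⇒ E + T ⇒ E + T * F ⇒ E + T * a ⇒ E + F * a ⇒ E + a * a ⇒ T + a * a ⇒ F + a * a ⇒ a + a * a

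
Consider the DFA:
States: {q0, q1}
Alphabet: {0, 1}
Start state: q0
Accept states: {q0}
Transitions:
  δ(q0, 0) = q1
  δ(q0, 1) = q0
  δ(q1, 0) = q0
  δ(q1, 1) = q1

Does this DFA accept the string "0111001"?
Processing string "0111001":
  q0 --0--> q1
  q1 --1--> q1
  q1 --1--> q1
  q1 --1--> q1
  q1 --0--> q0
  q0 --0--> q1
  q1 --1--> q1
Final state: q1
Accept states: {q0}
q1 is not an accept state, so the string is rejected.

Final answer: No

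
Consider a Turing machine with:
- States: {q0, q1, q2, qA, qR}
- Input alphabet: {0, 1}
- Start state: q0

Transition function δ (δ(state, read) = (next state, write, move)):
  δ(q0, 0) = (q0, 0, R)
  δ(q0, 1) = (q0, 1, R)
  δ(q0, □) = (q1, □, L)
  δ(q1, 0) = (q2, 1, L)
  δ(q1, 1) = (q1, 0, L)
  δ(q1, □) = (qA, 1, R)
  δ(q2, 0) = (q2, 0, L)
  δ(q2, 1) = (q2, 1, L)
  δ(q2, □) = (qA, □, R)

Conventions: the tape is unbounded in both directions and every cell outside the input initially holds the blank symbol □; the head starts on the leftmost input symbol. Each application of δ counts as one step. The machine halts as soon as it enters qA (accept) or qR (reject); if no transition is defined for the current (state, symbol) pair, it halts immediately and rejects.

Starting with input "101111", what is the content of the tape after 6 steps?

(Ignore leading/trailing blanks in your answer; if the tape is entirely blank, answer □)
Step 0: [q0]101111 (head at position 0)
Step 1: δ(q0, 1) = (q0, 1, R)  ⊢  1[q0]01111 (head at position 1)
Step 2: δ(q0, 0) = (q0, 0, R)  ⊢  10[q0]1111 (head at position 2)
Step 3: δ(q0, 1) = (q0, 1, R)  ⊢  101[q0]111 (head at position 3)
Step 4: δ(q0, 1) = (q0, 1, R)  ⊢  1011[q0]11 (head at position 4)
Step 5: δ(q0, 1) = (q0, 1, R)  ⊢  10111[q0]1 (head at position 5)
Step 6: δ(q0, 1) = (q0, 1, R)  ⊢  101111[q0]□ (head at position 6)
Tape after 6 steps (ignoring surrounding blanks): 101111

Final answer: Tape: 101111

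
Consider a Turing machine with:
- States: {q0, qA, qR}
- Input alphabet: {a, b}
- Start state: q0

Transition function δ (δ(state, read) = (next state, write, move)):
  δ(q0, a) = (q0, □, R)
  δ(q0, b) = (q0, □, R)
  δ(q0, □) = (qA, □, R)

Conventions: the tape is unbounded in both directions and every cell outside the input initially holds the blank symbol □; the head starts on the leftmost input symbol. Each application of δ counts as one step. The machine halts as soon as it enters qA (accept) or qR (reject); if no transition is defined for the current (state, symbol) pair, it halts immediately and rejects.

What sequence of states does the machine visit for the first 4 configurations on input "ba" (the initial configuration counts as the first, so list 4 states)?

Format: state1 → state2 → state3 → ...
Step 0: [q0]ba (head at position 0)
Step 1: δ(q0, b) = (q0, □, R)  ⊢  □[q0]a (head at position 1)
Step 2: δ(q0, a) = (q0, □, R)  ⊢  □□[q0]□ (head at position 2)
Step 3: δ(q0, □) = (qA, □, R)  ⊢  □□□[qA]□ (head at position 3)
Reading off the states of these 4 configurations: q0 → q0 → q0 → qA

Final answer: q0 → q0 → q0 → qA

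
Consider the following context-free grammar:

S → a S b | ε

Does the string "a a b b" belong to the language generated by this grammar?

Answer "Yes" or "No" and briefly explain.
A derivation exists: S ⇒ a S b ⇒ a a S b b ⇒ a a b b (using S → a S b twice, then S → ε).

Final answer: Yes - a valid derivation exists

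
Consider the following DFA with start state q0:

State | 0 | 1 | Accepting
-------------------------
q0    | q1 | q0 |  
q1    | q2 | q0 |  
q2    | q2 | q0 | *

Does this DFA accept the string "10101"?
Start in q0.
Read '1': q0 → q0
Read '0': q0 → q1
Read '1': q1 → q0
Read '0': q0 → q1
Read '1': q1 → q0
Final state q0 is not accepting, so the string is rejected.

Final answer: No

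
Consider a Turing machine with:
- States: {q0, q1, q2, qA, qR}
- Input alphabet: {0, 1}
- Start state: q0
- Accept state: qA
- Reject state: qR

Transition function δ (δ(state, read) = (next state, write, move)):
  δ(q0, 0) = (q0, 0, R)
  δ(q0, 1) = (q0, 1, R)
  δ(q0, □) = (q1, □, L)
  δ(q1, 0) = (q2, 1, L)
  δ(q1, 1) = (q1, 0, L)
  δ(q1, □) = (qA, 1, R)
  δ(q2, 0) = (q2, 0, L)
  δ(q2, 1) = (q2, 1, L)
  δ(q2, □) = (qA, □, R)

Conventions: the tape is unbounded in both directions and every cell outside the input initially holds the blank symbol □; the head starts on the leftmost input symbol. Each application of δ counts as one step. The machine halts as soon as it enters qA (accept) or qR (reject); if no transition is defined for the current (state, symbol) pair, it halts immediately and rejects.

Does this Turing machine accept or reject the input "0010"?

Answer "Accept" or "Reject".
Step 0: [q0]0010 (head at position 0)
Step 1: δ(q0, 0) = (q0, 0, R)  ⊢  0[q0]010 (head at position 1)
Step 2: δ(q0, 0) = (q0, 0, R)  ⊢  00[q0]10 (head at position 2)
Step 3: δ(q0, 1) = (q0, 1, R)  ⊢  001[q0]0 (head at position 3)
Step 4: δ(q0, 0) = (q0, 0, R)  ⊢  0010[q0]□ (head at position 4)
Step 5: δ(q0, □) = (q1, □, L)  ⊢  001[q1]0□ (head at position 3)
Step 6: δ(q1, 0) = (q2, 1, L)  ⊢  00[q2]11□ (head at position 2)
Step 7: δ(q2, 1) = (q2, 1, L)  ⊢  0[q2]011□ (head at position 1)
Step 8: δ(q2, 0) = (q2, 0, L)  ⊢  [q2]0011□ (head at position 0)
Step 9: δ(q2, 0) = (q2, 0, L)  ⊢  [q2]□0011□ (head at position -1)
Step 10: δ(q2, □) = (qA, □, R)  ⊢  □[qA]0011□ (head at position 0)
The machine is in qA, so it halts and accepts.

Final answer: Accept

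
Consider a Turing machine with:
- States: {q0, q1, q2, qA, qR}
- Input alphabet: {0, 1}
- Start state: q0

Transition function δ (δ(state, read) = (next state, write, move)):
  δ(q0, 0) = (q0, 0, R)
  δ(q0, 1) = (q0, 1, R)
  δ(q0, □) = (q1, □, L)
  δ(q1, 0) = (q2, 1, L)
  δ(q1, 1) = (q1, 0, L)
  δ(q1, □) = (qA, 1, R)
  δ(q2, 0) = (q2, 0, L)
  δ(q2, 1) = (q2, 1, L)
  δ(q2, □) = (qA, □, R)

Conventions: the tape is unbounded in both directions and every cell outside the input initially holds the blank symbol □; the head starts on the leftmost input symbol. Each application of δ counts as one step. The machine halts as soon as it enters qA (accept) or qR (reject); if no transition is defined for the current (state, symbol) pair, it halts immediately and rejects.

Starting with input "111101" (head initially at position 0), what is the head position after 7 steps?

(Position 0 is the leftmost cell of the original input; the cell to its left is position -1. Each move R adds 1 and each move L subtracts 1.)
Step 0: [q0]111101 (head at position 0)
Step 1: δ(q0, 1) = (q0, 1, R)  ⊢  1[q0]11101 (head at position 1)
Step 2: δ(q0, 1) = (q0, 1, R)  ⊢  11[q0]1101 (head at position 2)
Step 3: δ(q0, 1) = (q0, 1, R)  ⊢  111[q0]101 (head at position 3)
Step 4: δ(q0, 1) = (q0, 1, R)  ⊢  1111[q0]01 (head at position 4)
Step 5: δ(q0, 0) = (q0, 0, R)  ⊢  11110[q0]1 (head at position 5)
Step 6: δ(q0, 1) = (q0, 1, R)  ⊢  111101[q0]□ (head at position 6)
Step 7: δ(q0, □) = (q1, □, L)  ⊢  11110[q1]1□ (head at position 5)
Head position after 7 steps: 5

Final answer: Position 5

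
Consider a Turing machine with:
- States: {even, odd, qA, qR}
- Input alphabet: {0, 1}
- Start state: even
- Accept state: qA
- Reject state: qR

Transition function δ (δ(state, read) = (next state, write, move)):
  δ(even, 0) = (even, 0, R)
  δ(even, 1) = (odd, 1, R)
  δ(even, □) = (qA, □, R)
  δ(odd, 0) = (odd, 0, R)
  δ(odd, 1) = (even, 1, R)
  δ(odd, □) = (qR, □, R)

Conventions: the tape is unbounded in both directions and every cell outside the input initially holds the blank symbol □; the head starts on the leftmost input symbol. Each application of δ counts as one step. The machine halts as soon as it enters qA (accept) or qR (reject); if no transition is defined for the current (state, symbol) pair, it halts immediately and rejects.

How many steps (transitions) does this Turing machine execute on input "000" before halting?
Step 0: [even]000 (head at position 0)
Step 1: δ(even, 0) = (even, 0, R)  ⊢  0[even]00 (head at position 1)
Step 2: δ(even, 0) = (even, 0, R)  ⊢  00[even]0 (head at position 2)
Step 3: δ(even, 0) = (even, 0, R)  ⊢  000[even]□ (head at position 3)
Step 4: δ(even, □) = (qA, □, R)  ⊢  000□[qA]□ (head at position 4)
The machine is in qA, so it halts and accepts.
Number of transitions executed: 4.

Final answer: 4 steps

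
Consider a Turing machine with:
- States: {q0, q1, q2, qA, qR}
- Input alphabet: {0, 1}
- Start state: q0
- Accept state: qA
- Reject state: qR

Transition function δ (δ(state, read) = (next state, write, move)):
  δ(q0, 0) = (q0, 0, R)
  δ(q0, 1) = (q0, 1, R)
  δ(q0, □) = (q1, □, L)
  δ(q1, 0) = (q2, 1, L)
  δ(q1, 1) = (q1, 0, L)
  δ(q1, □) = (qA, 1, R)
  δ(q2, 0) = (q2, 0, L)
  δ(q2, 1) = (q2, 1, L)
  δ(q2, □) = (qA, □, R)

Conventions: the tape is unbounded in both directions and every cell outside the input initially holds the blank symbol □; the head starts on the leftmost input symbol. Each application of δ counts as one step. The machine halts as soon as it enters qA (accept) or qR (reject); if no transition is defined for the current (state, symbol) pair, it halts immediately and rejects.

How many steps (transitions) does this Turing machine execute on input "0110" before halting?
Step 0: [q0]0110 (head at position 0)
Step 1: δ(q0, 0) = (q0, 0, R)  ⊢  0[q0]110 (head at position 1)
Step 2: δ(q0, 1) = (q0, 1, R)  ⊢  01[q0]10 (head at position 2)
Step 3: δ(q0, 1) = (q0, 1, R)  ⊢  011[q0]0 (head at position 3)
Step 4: δ(q0, 0) = (q0, 0, R)  ⊢  0110[q0]□ (head at position 4)
Step 5: δ(q0, □) = (q1, □, L)  ⊢  011[q1]0□ (head at position 3)
Step 6: δ(q1, 0) = (q2, 1, L)  ⊢  01[q2]11□ (head at position 2)
Step 7: δ(q2, 1) = (q2, 1, L)  ⊢  0[q2]111□ (head at position 1)
Step 8: δ(q2, 1) = (q2, 1, L)  ⊢  [q2]0111□ (head at position 0)
Step 9: δ(q2, 0) = (q2, 0, L)  ⊢  [q2]□0111□ (head at position -1)
Step 10: δ(q2, □) = (qA, □, R)  ⊢  □[qA]0111□ (head at position 0)
The machine is in qA, so it halts and accepts.
Number of transitions executed: 10.

Final answer: 10 steps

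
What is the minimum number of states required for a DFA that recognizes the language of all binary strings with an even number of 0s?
Language: binary strings with an even number of 0s
Lower bound (Myhill–Nerode): the prefixes ε, 0 are pairwise distinguishable:
  ε vs 0: suffix ε distinguishes them (ε has zero 0s (accepted), 0 has one 0 (rejected))
So any DFA needs at least 2 states.
Upper bound: a DFA with 2 states exists (one state per class above).
Minimum states: 2

Final answer: 2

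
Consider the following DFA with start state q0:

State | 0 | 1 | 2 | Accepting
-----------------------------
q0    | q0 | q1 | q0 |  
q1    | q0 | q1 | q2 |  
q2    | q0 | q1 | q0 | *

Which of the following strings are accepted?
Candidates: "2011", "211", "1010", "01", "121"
"2011": q0 → q0 → q0 → q1 → q1; q1 is not accepting → rejected
"211": q0 → q0 → q1 → q1; q1 is not accepting → rejected
"1010": q0 → q1 → q0 → q1 → q0; q0 is not accepting → rejected
"01": q0 → q0 → q1; q1 is not accepting → rejected
"121": q0 → q1 → q2 → q1; q1 is not accepting → rejected

Final answer: None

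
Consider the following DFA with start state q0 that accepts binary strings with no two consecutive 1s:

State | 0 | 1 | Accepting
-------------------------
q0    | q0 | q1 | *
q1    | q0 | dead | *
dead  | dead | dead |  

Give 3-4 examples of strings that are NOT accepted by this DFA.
Any strings that end in a non-accepting state work; for example:
"11": q0 → q1 → dead; dead is not accepting → rejected
"110": q0 → q1 → dead → dead; dead is not accepting → rejected
"0011": q0 → q0 → q0 → q1 → dead; dead is not accepting → rejected
"1110": q0 → q1 → dead → dead → dead; dead is not accepting → rejected

Final answer: "11", "110", "0011", "1110"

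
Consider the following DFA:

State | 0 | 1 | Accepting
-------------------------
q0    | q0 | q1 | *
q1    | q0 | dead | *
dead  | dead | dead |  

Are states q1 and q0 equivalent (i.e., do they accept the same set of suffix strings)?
Try the suffix "1".
From q1: q1 → dead — not accepting.
From q0: q0 → q1 — accepting.
The two states disagree on this suffix, so they are not equivalent.

Final answer: No. Distinguishing string: "1" - accepted from q0 but not from q1.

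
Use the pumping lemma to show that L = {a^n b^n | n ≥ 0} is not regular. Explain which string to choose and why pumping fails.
Language: L = {a^n b^n | n ≥ 0} (equal numbers of a's followed by b's)
Step 1: Assume for contradiction that L is regular, with pumping length p.
Step 2: Choose s = a^p b^p. Then s ∈ L (it has p a's followed by p b's) and |s| ≥ p.
Step 3: Consider any decomposition s = xyz with |xy| ≤ p and |y| > 0. Since |xy| ≤ p and the first p symbols of s are all a's, y = a^k for some k with 1 ≤ k ≤ p.
Step 4: Pumping up (i = 2): xy²z = a^(p+k) b^p, which has more a's than b's, so xy²z ∉ L.
This contradicts the pumping lemma, so L is not regular.

Final answer: Choose s = a^p b^p. Since |xy| ≤ p, y = a^k with k ≥ 1. Then xy²z = a^(p+k) b^p ∉ L.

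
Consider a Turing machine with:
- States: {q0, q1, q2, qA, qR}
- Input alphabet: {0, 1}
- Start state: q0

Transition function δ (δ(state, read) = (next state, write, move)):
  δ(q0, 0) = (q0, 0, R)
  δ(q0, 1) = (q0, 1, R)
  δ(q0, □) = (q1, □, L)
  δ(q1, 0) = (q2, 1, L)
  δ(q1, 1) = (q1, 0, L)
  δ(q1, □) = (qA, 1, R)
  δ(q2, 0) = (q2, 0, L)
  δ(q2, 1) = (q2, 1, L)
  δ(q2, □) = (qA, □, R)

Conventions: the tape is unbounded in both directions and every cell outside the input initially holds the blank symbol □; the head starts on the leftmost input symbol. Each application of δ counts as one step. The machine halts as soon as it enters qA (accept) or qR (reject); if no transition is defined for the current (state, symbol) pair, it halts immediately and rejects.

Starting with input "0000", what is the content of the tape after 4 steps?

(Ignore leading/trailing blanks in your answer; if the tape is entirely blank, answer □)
Step 0: [q0]0000 (head at position 0)
Step 1: δ(q0, 0) = (q0, 0, R)  ⊢  0[q0]000 (head at position 1)
Step 2: δ(q0, 0) = (q0, 0, R)  ⊢  00[q0]00 (head at position 2)
Step 3: δ(q0, 0) = (q0, 0, R)  ⊢  000[q0]0 (head at position 3)
Step 4: δ(q0, 0) = (q0, 0, R)  ⊢  0000[q0]□ (head at position 4)
Tape after 4 steps (ignoring surrounding blanks): 0000

Final answer: Tape: 0000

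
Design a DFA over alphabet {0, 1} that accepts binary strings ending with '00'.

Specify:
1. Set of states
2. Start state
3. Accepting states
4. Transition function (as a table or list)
One valid DFA (any DFA recognizing the same language is acceptable):
States: {q0, q1, q2}
Start: q0
Accepting: {q2}
Transitions (accepting states marked with *):
State | 0 | 1 | Accepting
-------------------------
q0    | q1 | q0 |  
q1    | q2 | q0 |  
q2    | q2 | q0 | *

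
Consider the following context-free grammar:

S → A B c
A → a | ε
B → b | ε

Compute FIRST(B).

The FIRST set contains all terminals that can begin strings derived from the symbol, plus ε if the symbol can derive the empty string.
B → b contributes b; B → ε makes B nullable, contributing ε. FIRST(B) = {b, ε}.

Final answer: {b, ε}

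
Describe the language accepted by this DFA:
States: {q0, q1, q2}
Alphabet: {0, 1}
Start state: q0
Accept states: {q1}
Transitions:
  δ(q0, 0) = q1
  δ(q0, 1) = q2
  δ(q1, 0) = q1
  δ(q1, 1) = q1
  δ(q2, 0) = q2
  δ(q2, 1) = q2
Analyzing the DFA structure:
Start state: q0
Accept states: {q1}
Interpreting what each state remembers (checking against the transitions):
  q0: nothing has been read yet
  q1: the first symbol was 0
  q2: the first symbol was 1 (trap state)
  δ(q0, 0): in q0 (nothing has been read yet), after reading 0 we have: the first symbol was 0 → q1
  δ(q0, 1): in q0 (nothing has been read yet), after reading 1 we have: the first symbol was 1 (trap state) → q2
  δ(q1, 0): in q1 (the first symbol was 0), after reading 0 we have: the first symbol was 0 → q1
  δ(q1, 1): in q1 (the first symbol was 0), after reading 1 we have: the first symbol was 0 → q1
  δ(q2, 0): in q2 (the first symbol was 1 (trap state)), after reading 0 we have: the first symbol was 1 (trap state) → q2
  δ(q2, 1): in q2 (the first symbol was 1 (trap state)), after reading 1 we have: the first symbol was 1 (trap state) → q2
A string is accepted iff it ends in {q1}, i.e. the first symbol was 0.
Language: All binary strings starting with 0

Final answer: All binary strings starting with 0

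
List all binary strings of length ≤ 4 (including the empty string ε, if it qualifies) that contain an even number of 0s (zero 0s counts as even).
Checking every binary string of length 0 to 4:
  Length 0: accepted: ε | rejected: (none)
  Length 1: accepted: 1 | rejected: 0
  Length 2: accepted: 00, 11 | rejected: 01, 10
  Length 3: accepted: 001, 010, 100, 111 | rejected: 000, 011, 101, 110
  Length 4: accepted: 0000, 0011, 0101, 0110, 1001, 1010, 1100, 1111 | rejected: 0001, 0010, 0100, 0111, 1000, 1011, 1101, 1110
Total: 16 string(s).

Final answer: ε, 1, 00, 11, 001, 010, 100, 111, 0000, 0011, 0101, 0110, 1001, 1010, 1100, 1111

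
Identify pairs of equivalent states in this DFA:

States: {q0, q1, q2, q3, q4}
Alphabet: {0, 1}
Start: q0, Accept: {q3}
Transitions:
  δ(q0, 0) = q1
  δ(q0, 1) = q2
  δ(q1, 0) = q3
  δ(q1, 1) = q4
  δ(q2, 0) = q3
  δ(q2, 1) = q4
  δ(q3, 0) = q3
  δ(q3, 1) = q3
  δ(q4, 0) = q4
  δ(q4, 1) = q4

Using the table-filling algorithm:
Round 0 – mark pairs where exactly one state is accepting: (q0,q3), (q1,q3), (q2,q3), (q3,q4)
Round 1 – newly marked: (q0,q1) [on 0: q1 vs q3, already marked]; (q0,q2) [on 0: q1 vs q3, already marked]; (q1,q4) [on 0: q3 vs q4, already marked]; (q2,q4) [on 0: q3 vs q4, already marked]
Round 2 – newly marked: (q0,q4) [on 0: q1 vs q4, already marked]
No further pairs can be marked.
(q1, q2) unmarked: δ(q1,0)=q3, δ(q2,0)=q3; δ(q1,1)=q4, δ(q2,1)=q4 → equivalent
Equivalent pairs: (q1, q2)

Final answer: Equivalent pairs: (q1, q2)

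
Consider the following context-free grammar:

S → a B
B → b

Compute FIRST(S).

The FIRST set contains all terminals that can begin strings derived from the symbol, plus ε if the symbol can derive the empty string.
S has the single production S → a B, whose right-hand side begins with the terminal a. So FIRST(S) = {a}.

Final answer: {a}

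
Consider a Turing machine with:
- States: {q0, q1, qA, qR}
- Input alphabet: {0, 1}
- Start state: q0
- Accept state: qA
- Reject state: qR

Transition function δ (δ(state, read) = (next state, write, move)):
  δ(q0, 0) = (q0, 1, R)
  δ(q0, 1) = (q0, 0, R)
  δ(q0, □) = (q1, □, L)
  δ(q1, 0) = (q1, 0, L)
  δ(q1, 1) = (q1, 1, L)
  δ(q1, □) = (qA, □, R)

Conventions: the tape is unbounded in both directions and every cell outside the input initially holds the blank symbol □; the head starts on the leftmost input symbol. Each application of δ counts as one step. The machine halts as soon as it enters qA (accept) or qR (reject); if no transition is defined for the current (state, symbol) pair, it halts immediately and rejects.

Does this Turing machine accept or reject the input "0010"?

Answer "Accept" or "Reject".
Step 0: [q0]0010 (head at position 0)
Step 1: δ(q0, 0) = (q0, 1, R)  ⊢  1[q0]010 (head at position 1)
Step 2: δ(q0, 0) = (q0, 1, R)  ⊢  11[q0]10 (head at position 2)
Step 3: δ(q0, 1) = (q0, 0, R)  ⊢  110[q0]0 (head at position 3)
Step 4: δ(q0, 0) = (q0, 1, R)  ⊢  1101[q0]□ (head at position 4)
Step 5: δ(q0, □) = (q1, □, L)  ⊢  110[q1]1□ (head at position 3)
Step 6: δ(q1, 1) = (q1, 1, L)  ⊢  11[q1]01□ (head at position 2)
Step 7: δ(q1, 0) = (q1, 0, L)  ⊢  1[q1]101□ (head at position 1)
Step 8: δ(q1, 1) = (q1, 1, L)  ⊢  [q1]1101□ (head at position 0)
Step 9: δ(q1, 1) = (q1, 1, L)  ⊢  [q1]□1101□ (head at position -1)
Step 10: δ(q1, □) = (qA, □, R)  ⊢  □[qA]1101□ (head at position 0)
The machine is in qA, so it halts and accepts.

Final answer: Accept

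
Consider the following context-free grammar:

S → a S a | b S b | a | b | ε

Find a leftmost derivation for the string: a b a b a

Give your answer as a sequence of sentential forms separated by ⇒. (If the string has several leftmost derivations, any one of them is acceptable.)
Start with S.
Step 1: the leftmost non-terminal is S; apply S → a S a:  a S a
Step 2: the leftmost non-terminal is S; apply S → b S b:  a b S b a
Step 3: the leftmost non-terminal is S; apply S → a:  a b a b a

Final answer: S ⇒ a S a ⇒ a b S b a ⇒ a b a b a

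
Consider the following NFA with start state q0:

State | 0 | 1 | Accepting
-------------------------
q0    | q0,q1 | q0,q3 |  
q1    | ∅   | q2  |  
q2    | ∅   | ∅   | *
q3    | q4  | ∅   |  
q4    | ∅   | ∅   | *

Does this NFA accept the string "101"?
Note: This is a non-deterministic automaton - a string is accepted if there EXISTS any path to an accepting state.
Track the set of states the NFA could be in: start {q0}
Read '1': {q0} → {q0, q3}
Read '0': {q0, q3} → {q0, q1, q4}
Read '1': {q0, q1, q4} → {q0, q2, q3}
Final set {q0, q2, q3} contains accepting state(s) {q2} → accepted.

Final answer: Yes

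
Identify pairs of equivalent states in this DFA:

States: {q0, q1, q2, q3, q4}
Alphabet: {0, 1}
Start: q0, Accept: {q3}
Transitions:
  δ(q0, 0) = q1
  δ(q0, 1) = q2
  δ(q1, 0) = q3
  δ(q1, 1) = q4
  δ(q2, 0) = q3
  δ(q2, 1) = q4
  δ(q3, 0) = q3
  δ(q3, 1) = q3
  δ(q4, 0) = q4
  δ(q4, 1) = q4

Using the table-filling algorithm:
Round 0 – mark pairs where exactly one state is accepting: (q0,q3), (q1,q3), (q2,q3), (q3,q4)
Round 1 – newly marked: (q0,q1) [on 0: q1 vs q3, already marked]; (q0,q2) [on 0: q1 vs q3, already marked]; (q1,q4) [on 0: q3 vs q4, already marked]; (q2,q4) [on 0: q3 vs q4, already marked]
Round 2 – newly marked: (q0,q4) [on 0: q1 vs q4, already marked]
No further pairs can be marked.
(q1, q2) unmarked: δ(q1,0)=q3, δ(q2,0)=q3; δ(q1,1)=q4, δ(q2,1)=q4 → equivalent
Equivalent pairs: (q1, q2)

Final answer: Equivalent pairs: (q1, q2)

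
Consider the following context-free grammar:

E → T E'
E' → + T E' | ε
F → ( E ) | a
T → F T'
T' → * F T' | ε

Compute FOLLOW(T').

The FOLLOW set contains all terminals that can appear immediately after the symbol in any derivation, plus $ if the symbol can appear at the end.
Useful FIRST sets: FIRST(E') = {+, ε}, FIRST(T') = {*, ε} (both E' and T' are nullable).
FOLLOW(E): E is the start symbol → $; E appears in F → ( E ) followed by ')' → FOLLOW(E) = {), $}.
FOLLOW(E'): E' appears at the right end of E → T E' and of E' → + T E', so FOLLOW(E') ⊇ FOLLOW(E) (the second occurrence adds nothing new). FOLLOW(E') = {), $}.
FOLLOW(T): in E → T E' and E' → + T E', T is followed by E': add FIRST(E') minus ε = {+}; since E' is nullable, also add FOLLOW(E) and FOLLOW(E') = {), $}. FOLLOW(T) = {+, ), $}.
FOLLOW(T'): T' appears at the right end of T → F T' and of T' → * F T', so FOLLOW(T') = FOLLOW(T) = {+, ), $}.

Final answer: {$, ), +}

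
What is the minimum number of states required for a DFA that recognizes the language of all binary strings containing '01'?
Language: binary strings containing '01'
Lower bound (Myhill–Nerode): the prefixes ε, 0, 01 are pairwise distinguishable:
  ε vs 01: suffix ε distinguishes them (ε is rejected, 01 is accepted)
  0 vs 01: suffix ε distinguishes them (0 is rejected, 01 is accepted)
  ε vs 0: suffix 1 distinguishes them (ε·1 = 1 is rejected, 0·1 = 01 is accepted)
So any DFA needs at least 3 states.
Upper bound: a DFA with 3 states exists (one state per class above: 'no progress', 'last symbol 0', and 'seen 01' (accepting sink)).
Minimum states: 3

Final answer: 3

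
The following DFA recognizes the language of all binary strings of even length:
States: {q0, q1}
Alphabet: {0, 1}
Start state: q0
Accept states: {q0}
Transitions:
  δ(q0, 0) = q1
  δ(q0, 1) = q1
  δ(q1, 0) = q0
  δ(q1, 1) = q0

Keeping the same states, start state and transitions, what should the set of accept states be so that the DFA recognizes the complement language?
The DFA is complete (every state has a transition on every symbol), so the complement
is recognized by the same DFA with accepting and non-accepting states swapped.
Original accept states: {q0}
Complement accept states = All states - Original accept states
= {q0, q1} - {q0}
= {q1}
Complement language: strings of ODD length

Final answer: {q1}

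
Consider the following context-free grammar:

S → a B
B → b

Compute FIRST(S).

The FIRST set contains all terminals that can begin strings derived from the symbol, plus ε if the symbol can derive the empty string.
S has the single production S → a B, whose right-hand side begins with the terminal a. So FIRST(S) = {a}.

Final answer: {a}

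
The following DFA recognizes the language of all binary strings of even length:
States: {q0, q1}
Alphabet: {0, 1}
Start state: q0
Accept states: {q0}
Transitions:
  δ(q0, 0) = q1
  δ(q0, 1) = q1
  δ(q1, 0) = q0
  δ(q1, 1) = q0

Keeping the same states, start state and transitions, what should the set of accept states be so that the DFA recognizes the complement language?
The DFA is complete (every state has a transition on every symbol), so the complement
is recognized by the same DFA with accepting and non-accepting states swapped.
Original accept states: {q0}
Complement accept states = All states - Original accept states
= {q0, q1} - {q0}
= {q1}
Complement language: strings of ODD length

Final answer: {q1}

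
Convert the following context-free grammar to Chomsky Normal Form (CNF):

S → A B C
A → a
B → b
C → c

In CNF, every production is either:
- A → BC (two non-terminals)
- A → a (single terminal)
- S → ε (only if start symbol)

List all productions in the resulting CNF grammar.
The grammar has no ε-productions or unit productions to eliminate.
A → a is already in CNF (single terminal) – keep it.
B → b is already in CNF (single terminal) – keep it.
C → c is already in CNF (single terminal) – keep it.
S → A B C has 3 symbols on the right: break it into binary productions S → A X0, X0 → B C.
Resulting CNF grammar (5 productions): A → a; B → b; C → c; S → A X0; X0 → B C

Final answer: A → a; B → b; C → c; S → A X0; X0 → B C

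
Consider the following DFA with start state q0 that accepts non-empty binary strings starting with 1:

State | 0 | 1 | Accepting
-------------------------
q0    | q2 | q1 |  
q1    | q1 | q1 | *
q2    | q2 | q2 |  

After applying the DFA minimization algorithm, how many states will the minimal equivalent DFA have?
All 3 states are reachable from q0, so none can be removed as unreachable.
Table-filling: first mark every (accepting, non-accepting) pair as distinguishable (accepting: {q1}; non-accepting: {q0, q2}).
Round 1: (q0, q2) on '1' go to q1 and q2, already distinguishable → mark.
Every pair of states is distinguishable, so the DFA is already minimal.
Equivalence classes: {q0}, {q1}, {q2} → 3 states.

Final answer: 3 states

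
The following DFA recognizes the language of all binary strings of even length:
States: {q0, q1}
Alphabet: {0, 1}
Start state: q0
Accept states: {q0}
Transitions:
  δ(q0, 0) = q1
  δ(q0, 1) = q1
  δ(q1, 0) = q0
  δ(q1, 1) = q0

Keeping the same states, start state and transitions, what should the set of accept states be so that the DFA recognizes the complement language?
The DFA is complete (every state has a transition on every symbol), so the complement
is recognized by the same DFA with accepting and non-accepting states swapped.
Original accept states: {q0}
Complement accept states = All states - Original accept states
= {q0, q1} - {q0}
= {q1}
Complement language: strings of ODD length

Final answer: {q1}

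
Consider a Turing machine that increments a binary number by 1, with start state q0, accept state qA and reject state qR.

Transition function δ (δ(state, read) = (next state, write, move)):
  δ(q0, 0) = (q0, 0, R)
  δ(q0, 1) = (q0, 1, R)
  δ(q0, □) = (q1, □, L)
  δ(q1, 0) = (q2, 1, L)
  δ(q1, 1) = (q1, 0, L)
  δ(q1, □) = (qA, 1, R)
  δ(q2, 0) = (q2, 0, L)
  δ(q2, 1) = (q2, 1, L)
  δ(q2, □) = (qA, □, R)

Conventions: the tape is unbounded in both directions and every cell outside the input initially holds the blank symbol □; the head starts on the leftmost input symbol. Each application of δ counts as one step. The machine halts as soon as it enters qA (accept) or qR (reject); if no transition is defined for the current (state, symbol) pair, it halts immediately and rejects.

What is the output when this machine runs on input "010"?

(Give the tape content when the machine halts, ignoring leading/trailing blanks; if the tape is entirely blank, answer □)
Step 0: [q0]010 (head at position 0)
Step 1: δ(q0, 0) = (q0, 0, R)  ⊢  0[q0]10 (head at position 1)
Step 2: δ(q0, 1) = (q0, 1, R)  ⊢  01[q0]0 (head at position 2)
Step 3: δ(q0, 0) = (q0, 0, R)  ⊢  010[q0]□ (head at position 3)
Step 4: δ(q0, □) = (q1, □, L)  ⊢  01[q1]0□ (head at position 2)
Step 5: δ(q1, 0) = (q2, 1, L)  ⊢  0[q2]11□ (head at position 1)
Step 6: δ(q2, 1) = (q2, 1, L)  ⊢  [q2]011□ (head at position 0)
Step 7: δ(q2, 0) = (q2, 0, L)  ⊢  [q2]□011□ (head at position -1)
Step 8: δ(q2, □) = (qA, □, R)  ⊢  □[qA]011□ (head at position 0)
The machine is in qA, so it halts and accepts.
Tape content when halted (ignoring surrounding blanks): 011

Final answer: Output: 011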